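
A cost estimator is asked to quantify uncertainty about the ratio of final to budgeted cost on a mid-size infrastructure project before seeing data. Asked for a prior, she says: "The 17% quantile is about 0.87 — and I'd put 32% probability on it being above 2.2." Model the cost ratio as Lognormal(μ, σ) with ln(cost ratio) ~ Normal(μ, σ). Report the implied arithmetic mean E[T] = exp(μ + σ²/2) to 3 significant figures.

If T ~ Lognormal(μ,σ) then ln T ~ Normal(μ,σ), so the p-quantile of ln T is μ + z_p·σ.
ln(0.87) = -0.1393 and ln(2.2) = 0.7885; z_{0.17} = -0.9542, z_{0.68} = 0.4677.
σ = (0.7885 − -0.1393)/(0.4677 − (-0.9542)) = 0.652.
μ = -0.1393 − (-0.9542)·0.652 = 0.483.
E[T] = exp(μ + σ²/2) = exp(0.483 + 0.2129) = 2.01.

E[T] ≈ 2.01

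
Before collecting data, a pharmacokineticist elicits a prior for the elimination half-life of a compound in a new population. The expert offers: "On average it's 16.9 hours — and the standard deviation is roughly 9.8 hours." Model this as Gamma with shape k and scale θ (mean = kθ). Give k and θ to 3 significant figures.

k ≈ 2.97, θ ≈ 5.68

For Gamma(k, scale θ): mean = kθ, variance = kθ², so CV = 1/√k.
CV = SD/mean = 9.8/16.9 = 0.5799, hence k = 1/CV² = 2.97.
Then θ = mean/k = 16.9/2.97 = 5.68.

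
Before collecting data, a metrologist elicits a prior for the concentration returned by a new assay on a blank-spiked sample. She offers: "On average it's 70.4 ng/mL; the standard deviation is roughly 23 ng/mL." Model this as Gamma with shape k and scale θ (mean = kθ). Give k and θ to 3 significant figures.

For Gamma(k, scale θ): mean = kθ, variance = kθ², so CV = 1/√k.
CV = SD/mean = 23/70.4 = 0.3267, hence k = 1/CV² = 9.37.
Then θ = mean/k = 70.4/9.37 = 7.51.

k ≈ 9.37, θ ≈ 7.51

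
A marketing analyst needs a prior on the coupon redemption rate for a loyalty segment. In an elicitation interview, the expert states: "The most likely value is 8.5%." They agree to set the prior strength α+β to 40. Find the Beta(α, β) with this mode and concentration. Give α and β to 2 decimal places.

α = 4.23, β = 35.77

For α,β > 1 the Beta mode is (α−1)/(α+β−2). With α+β = 40, the mode is (α−1)/38.
Set (α−1)/38 = 0.085 → α = 1 + 0.085·38 = 4.23.
β = 40 − α = 35.77.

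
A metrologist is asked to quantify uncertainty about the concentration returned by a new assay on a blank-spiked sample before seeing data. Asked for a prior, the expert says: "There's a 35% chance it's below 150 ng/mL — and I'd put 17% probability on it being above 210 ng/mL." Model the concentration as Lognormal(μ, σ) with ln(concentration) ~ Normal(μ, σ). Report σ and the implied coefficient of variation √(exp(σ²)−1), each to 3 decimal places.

If T ~ Lognormal(μ,σ) then ln T ~ Normal(μ,σ), so the p-quantile of ln T is μ + z_p·σ.
ln(150) = 5.011 and ln(210) = 5.347; z_{0.35} = -0.3853, z_{0.83} = 0.9542.
σ = (5.347 − 5.011)/(0.9542 − (-0.3853)) = 0.251.
μ = 5.011 − (-0.3853)·0.251 = 5.107.
CV = √(exp(σ²)−1) = √(exp(0.0631)−1) = 0.255.

σ ≈ 0.251, CV ≈ 0.255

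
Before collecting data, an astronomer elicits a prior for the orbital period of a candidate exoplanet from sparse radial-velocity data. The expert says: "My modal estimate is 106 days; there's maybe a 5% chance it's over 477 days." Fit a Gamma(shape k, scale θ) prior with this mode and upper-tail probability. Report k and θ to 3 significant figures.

Gamma(k,θ) with k>1 has mode (k−1)θ, so θ = 106/(k−1).
Need P(X < 477) = 0.95 with θ tied to k this way. Start at k = 2, θ = 106: P(X<477) ≈ 0.939.
Too low — raise k to concentrate. Iterating converges to k ≈ 2.08.
Then θ = 106/(2.08−1) ≈ 97.7.

k ≈ 2.08, θ ≈ 97.7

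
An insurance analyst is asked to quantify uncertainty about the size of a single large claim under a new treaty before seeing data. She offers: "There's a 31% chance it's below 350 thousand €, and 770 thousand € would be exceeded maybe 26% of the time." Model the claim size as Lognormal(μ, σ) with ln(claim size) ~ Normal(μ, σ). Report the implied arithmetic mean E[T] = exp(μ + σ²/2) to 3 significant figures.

If T ~ Lognormal(μ,σ) then ln T ~ Normal(μ,σ), so the p-quantile of ln T is μ + z_p·σ.
ln(350) = 5.858 and ln(770) = 6.646; z_{0.31} = -0.4959, z_{0.74} = 0.6433.
σ = (6.646 − 5.858)/(0.6433 − (-0.4959)) = 0.692.
μ = 5.858 − (-0.4959)·0.692 = 6.201.
E[T] = exp(μ + σ²/2) = exp(6.201 + 0.2395) = 627 thousand €.

E[T] ≈ 627 thousand €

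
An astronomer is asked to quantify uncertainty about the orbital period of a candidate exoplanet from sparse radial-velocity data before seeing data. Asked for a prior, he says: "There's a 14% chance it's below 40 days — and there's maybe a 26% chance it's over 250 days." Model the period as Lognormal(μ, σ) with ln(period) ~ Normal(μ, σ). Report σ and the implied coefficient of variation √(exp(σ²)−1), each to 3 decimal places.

If T ~ Lognormal(μ,σ) then ln T ~ Normal(μ,σ), so the p-quantile of ln T is μ + z_p·σ.
ln(40) = 3.689 and ln(250) = 5.521; z_{0.14} = -1.08, z_{0.74} = 0.6433.
σ = (5.521 − 3.689)/(0.6433 − (-1.08)) = 1.063.
μ = 3.689 − (-1.08)·1.063 = 4.837.
CV = √(exp(σ²)−1) = √(exp(1.1304)−1) = 1.448.

σ ≈ 1.063, CV ≈ 1.448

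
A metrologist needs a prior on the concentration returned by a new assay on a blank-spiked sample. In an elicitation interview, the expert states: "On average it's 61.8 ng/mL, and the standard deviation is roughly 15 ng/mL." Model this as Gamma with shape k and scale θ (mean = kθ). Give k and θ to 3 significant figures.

For Gamma(k, scale θ): mean = kθ, variance = kθ², so CV = 1/√k.
CV = SD/mean = 15/61.8 = 0.2427, hence k = 1/CV² = 17.
Then θ = mean/k = 61.8/17 = 3.64.

k ≈ 17, θ ≈ 3.64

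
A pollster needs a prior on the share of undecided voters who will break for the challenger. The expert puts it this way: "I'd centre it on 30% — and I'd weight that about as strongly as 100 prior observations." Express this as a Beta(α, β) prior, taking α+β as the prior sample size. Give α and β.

α = 30, β = 70

Under the effective-sample-size interpretation, Beta(α, β) has prior mean α/(α+β) and prior sample size α+β.
So α+β = 100 and α/(α+β) = 0.3, giving α = 0.3·100 = 30 and β = 100 − 30 = 70.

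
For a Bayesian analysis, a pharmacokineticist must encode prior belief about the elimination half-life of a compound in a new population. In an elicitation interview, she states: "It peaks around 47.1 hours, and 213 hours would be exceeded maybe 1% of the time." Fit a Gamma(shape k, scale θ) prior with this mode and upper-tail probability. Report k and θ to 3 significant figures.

k ≈ 2.77, θ ≈ 26.6

Gamma(k,θ) with k>1 has mode (k−1)θ, so θ = 47.1/(k−1).
Need P(X < 213) = 0.99 with θ tied to k this way. Start at k = 2, θ = 47.1: P(X<213) ≈ 0.940.
Too low — raise k to concentrate. Iterating converges to k ≈ 2.77.
Then θ = 47.1/(2.77−1) ≈ 26.6.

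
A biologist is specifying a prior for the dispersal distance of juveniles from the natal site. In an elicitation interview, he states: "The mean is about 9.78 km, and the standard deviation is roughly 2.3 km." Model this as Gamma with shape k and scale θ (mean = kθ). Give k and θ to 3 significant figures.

k ≈ 18.1, θ ≈ 0.541

For Gamma(k, scale θ): mean = kθ, variance = kθ², so CV = 1/√k.
CV = SD/mean = 2.3/9.78 = 0.2352, hence k = 1/CV² = 18.1.
Then θ = mean/k = 9.78/18.1 = 0.541.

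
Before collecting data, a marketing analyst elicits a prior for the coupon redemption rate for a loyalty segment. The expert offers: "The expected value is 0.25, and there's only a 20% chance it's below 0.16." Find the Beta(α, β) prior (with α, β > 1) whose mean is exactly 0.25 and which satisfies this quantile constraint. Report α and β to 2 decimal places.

With mean 0.25 fixed, write α = 0.25s, β = 0.75s where s = α+β.
Need P(θ < 0.16) = 0.2 under Beta(0.25s, 0.75s). Normal approximation: (q−m)/√(m(1−m)/s) ≈ z_{0.2} = -0.842, so s ≈ 0.25·0.75·(-0.842)²/(0.16−0.25)² = 16.4.
At s = 16.4: P(θ<0.16) ≈ 0.206. Adjusting to match 0.2 gives s ≈ 17.02.
So α = 0.25·17.02 ≈ 4.26, β = 0.75·17.02 ≈ 12.77.

α ≈ 4.26, β ≈ 12.77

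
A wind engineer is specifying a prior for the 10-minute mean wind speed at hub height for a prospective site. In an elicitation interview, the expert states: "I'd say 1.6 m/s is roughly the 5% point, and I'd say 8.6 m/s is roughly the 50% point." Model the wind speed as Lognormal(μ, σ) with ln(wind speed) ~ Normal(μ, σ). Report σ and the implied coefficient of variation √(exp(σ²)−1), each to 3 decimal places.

σ ≈ 1.022, CV ≈ 1.358

If T ~ Lognormal(μ,σ) then ln T ~ Normal(μ,σ), so the p-quantile of ln T is μ + z_p·σ.
ln(1.6) = 0.47 and ln(8.6) = 2.152; z_{0.05} = -1.645, z_{0.5} = 0.
σ = (2.152 − 0.47)/(0 − (-1.645)) = 1.022.
μ = 0.47 − (-1.645)·1.022 = 2.152.
CV = √(exp(σ²)−1) = √(exp(1.0454)−1) = 1.358.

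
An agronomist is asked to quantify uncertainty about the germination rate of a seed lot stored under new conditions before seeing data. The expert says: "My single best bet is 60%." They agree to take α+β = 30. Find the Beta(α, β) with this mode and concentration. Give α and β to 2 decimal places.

For α,β > 1 the Beta mode is (α−1)/(α+β−2). With α+β = 30, the mode is (α−1)/28.
Set (α−1)/28 = 0.6 → α = 1 + 0.6·28 = 17.80.
β = 30 − α = 12.20.

α = 17.80, β = 12.20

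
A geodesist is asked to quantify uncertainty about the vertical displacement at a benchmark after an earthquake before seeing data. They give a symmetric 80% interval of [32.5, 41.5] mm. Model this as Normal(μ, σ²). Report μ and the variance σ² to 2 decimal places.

μ = 37.00, σ² = 12.33

A symmetric 80% interval runs μ ± z·σ with z = 1.282.
Half-width = 4.5, so σ = 4.5/1.282 = 3.511 and σ² = 12.33.
μ is the interval midpoint, 37.00.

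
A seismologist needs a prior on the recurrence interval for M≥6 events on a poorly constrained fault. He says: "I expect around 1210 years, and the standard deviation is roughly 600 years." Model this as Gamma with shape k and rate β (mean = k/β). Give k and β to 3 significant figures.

k ≈ 4.07, β ≈ 0.00336

For Gamma(k, rate β): mean = k/β, variance = k/β², so CV = 1/√k.
CV = SD/mean = 600/1210 = 0.4959, hence k = 1/CV² = 4.07.
Then β = k/mean = 4.07/1210 = 0.00336.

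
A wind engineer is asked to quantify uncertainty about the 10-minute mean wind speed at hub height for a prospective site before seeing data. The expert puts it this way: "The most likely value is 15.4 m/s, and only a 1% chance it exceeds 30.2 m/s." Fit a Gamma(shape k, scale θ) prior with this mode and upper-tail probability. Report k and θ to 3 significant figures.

k ≈ 11.9, θ ≈ 1.42

Gamma(k,θ) with k>1 has mode (k−1)θ, so θ = 15.4/(k−1).
Need P(X < 30.2) = 0.99 with θ tied to k this way. Start at k = 2, θ = 15.4: P(X<30.2) ≈ 0.583.
Too low — raise k to concentrate. Iterating converges to k ≈ 11.9.
Then θ = 15.4/(11.9−1) ≈ 1.42.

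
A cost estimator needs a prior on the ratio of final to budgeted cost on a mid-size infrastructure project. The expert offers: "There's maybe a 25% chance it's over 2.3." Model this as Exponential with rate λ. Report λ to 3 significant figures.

λ ≈ 0.603

P(T > 2.3) = e^(−λ·2.3) = 0.25, so λ = −ln(0.25)/2.3 = 0.603.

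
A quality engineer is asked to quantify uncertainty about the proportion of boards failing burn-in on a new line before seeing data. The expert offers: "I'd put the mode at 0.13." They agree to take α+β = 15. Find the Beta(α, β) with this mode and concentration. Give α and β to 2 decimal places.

α = 2.69, β = 12.31

For α,β > 1 the Beta mode is (α−1)/(α+β−2). With α+β = 15, the mode is (α−1)/13.
Set (α−1)/13 = 0.13 → α = 1 + 0.13·13 = 2.69.
β = 15 − α = 12.31.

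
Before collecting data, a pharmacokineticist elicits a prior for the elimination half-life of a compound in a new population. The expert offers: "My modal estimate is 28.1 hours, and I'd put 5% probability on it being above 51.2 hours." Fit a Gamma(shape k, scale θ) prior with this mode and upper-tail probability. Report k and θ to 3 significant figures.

k ≈ 8.74, θ ≈ 3.63

Gamma(k,θ) with k>1 has mode (k−1)θ, so θ = 28.1/(k−1).
Need P(X < 51.2) = 0.95 with θ tied to k this way. Start at k = 2, θ = 28.1: P(X<51.2) ≈ 0.544.
Too low — raise k to concentrate. Iterating converges to k ≈ 8.74.
Then θ = 28.1/(8.74−1) ≈ 3.63.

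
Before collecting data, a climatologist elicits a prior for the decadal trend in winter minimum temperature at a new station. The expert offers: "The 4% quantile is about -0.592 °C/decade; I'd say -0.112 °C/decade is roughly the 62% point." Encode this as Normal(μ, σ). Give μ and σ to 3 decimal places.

μ = -0.183, σ = 0.233

For Normal(μ,σ), the p-quantile is μ + z_p·σ. Here z_{0.04} = -1.751, z_{0.62} = 0.3055.
So -0.592 = μ − 1.751σ and -0.112 = μ + 0.3055σ.
Subtracting: σ = (-0.112 − -0.592)/(0.3055 − (-1.751)) = 0.233.
Then μ = -0.592 − (-1.751)·0.233 = -0.183.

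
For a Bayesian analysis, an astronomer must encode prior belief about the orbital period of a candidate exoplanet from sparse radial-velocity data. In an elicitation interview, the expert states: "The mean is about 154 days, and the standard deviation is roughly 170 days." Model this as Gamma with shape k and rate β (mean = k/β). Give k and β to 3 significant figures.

For Gamma(k, rate β): mean = k/β, variance = k/β², so CV = 1/√k.
CV = SD/mean = 170/154 = 1.104, hence k = 1/CV² = 0.821.
Then β = k/mean = 0.821/154 = 0.00533.

k ≈ 0.821, β ≈ 0.00533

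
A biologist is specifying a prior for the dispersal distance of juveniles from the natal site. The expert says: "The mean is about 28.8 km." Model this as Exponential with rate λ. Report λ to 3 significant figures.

Exponential mean = 1/λ, so λ = 1/28.8 = 0.0347.

λ ≈ 0.0347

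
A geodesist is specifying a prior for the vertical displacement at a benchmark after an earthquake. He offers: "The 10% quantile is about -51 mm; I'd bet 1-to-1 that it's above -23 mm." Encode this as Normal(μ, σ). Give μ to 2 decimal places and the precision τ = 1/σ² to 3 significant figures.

The p-quantile of Normal(μ,σ) is μ + z_p·σ, with z_{0.1} = -1.282 and z_{0.5} = 0.
Eliminate σ: μ = (z₂·x₁ − z₁·x₂)/(z₂ − z₁) = (0·-51 − (-1.282)·-23)/1.282 = -23.00.
Then σ = (x₂ − x₁)/(z₂ − z₁) = (-23 − -51)/1.282 = 21.85.
Precision τ = 1/σ² = 1/21.85² = 0.00209.

μ = -23.00, τ = 0.00209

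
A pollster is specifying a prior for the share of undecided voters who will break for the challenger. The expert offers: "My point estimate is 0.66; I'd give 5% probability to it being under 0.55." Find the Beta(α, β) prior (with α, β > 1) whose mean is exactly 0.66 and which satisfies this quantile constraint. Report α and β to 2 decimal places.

α ≈ 34.68, β ≈ 17.86

With mean 0.66 fixed, write α = 0.66s, β = 0.34s where s = α+β.
Need P(θ < 0.55) = 0.05 under Beta(0.66s, 0.34s). Normal approximation: (q−m)/√(m(1−m)/s) ≈ z_{0.05} = -1.64, so s ≈ 0.66·0.34·(-1.64)²/(0.55−0.66)² = 50.2.
At s = 50.2: P(θ<0.55) ≈ 0.054. Adjusting to match 0.05 gives s ≈ 52.54.
So α = 0.66·52.54 ≈ 34.68, β = 0.34·52.54 ≈ 17.86.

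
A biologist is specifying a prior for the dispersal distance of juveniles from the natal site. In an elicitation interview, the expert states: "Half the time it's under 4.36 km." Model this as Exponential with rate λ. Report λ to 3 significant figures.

λ ≈ 0.159

Exponential median = ln 2 / λ, so λ = ln 2 / 4.36 = 0.159.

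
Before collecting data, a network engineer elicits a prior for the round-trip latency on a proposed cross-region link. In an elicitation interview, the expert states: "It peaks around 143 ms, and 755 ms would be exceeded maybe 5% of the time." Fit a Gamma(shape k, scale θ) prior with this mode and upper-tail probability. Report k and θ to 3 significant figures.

k ≈ 1.85, θ ≈ 168

Gamma(k,θ) with k>1 has mode (k−1)θ, so θ = 143/(k−1).
Need P(X < 755) = 0.95 with θ tied to k this way. Start at k = 2, θ = 143: P(X<755) ≈ 0.968.
Too high — lower k to spread out. Iterating converges to k ≈ 1.85.
Then θ = 143/(1.85−1) ≈ 168.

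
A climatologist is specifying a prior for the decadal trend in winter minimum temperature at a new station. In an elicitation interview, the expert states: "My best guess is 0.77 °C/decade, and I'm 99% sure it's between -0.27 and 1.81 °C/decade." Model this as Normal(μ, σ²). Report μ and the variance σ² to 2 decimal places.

μ = 0.77, σ² = 0.16

A symmetric 99% interval runs μ ± z·σ with z = 2.576.
Half-width = 1.04, so σ = 1.04/2.576 = 0.404 and σ² = 0.16.
μ is the stated best guess, 0.77.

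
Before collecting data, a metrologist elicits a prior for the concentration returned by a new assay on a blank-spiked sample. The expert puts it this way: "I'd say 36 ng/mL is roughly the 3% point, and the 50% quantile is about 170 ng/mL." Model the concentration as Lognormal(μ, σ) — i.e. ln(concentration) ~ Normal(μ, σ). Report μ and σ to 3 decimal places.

If T ~ Lognormal(μ,σ) then ln T ~ Normal(μ,σ), so the p-quantile of ln T is μ + z_p·σ.
ln(36) = 3.584 and ln(170) = 5.136; z_{0.03} = -1.881, z_{0.5} = 0.
σ = (5.136 − 3.584)/(0 − (-1.881)) = 0.825.
μ = 3.584 − (-1.881)·0.825 = 5.136.

μ ≈ 5.136, σ ≈ 0.825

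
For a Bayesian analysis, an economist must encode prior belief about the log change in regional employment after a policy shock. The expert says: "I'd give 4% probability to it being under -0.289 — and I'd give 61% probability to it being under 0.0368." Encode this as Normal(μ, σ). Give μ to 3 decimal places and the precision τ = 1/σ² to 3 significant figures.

For Normal(μ,σ), the p-quantile is μ + z_p·σ. Here z_{0.04} = -1.751, z_{0.61} = 0.2793.
So -0.289 = μ − 1.751σ and 0.0368 = μ + 0.2793σ.
Subtracting: σ = (0.0368 − -0.289)/(0.2793 − (-1.751)) = 0.160.
Then μ = -0.289 − (-1.751)·0.160 = -0.008.
Precision τ = 1/σ² = 1/0.1605² = 38.8.

μ = -0.008, τ = 38.8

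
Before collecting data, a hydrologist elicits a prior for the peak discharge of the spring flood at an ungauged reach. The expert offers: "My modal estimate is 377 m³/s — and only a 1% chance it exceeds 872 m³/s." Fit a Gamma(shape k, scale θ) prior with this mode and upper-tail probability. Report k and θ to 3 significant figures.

Gamma(k,θ) with k>1 has mode (k−1)θ, so θ = 377/(k−1).
Need P(X < 872) = 0.99 with θ tied to k this way. Start at k = 2, θ = 377: P(X<872) ≈ 0.672.
Too low — raise k to concentrate. Iterating converges to k ≈ 7.79.
Then θ = 377/(7.79−1) ≈ 55.6.

k ≈ 7.79, θ ≈ 55.6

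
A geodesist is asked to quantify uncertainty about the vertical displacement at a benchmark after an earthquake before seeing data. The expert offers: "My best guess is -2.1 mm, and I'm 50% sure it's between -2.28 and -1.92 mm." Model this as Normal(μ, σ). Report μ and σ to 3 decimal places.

μ = -2.100, σ = 0.267

A symmetric 50% interval runs μ ± z·σ with z = 0.6745.
Half-width = 0.18, so σ = 0.18/0.6745 = 0.267.
μ is the stated best guess, -2.100.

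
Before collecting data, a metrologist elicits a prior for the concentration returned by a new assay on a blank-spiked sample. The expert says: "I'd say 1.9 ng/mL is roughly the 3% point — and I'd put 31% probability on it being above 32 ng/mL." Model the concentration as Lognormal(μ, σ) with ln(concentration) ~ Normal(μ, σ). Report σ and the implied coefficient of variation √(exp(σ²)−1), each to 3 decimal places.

σ ≈ 1.188, CV ≈ 1.762

If T ~ Lognormal(μ,σ) then ln T ~ Normal(μ,σ), so the p-quantile of ln T is μ + z_p·σ.
ln(1.9) = 0.6419 and ln(32) = 3.466; z_{0.03} = -1.881, z_{0.69} = 0.4959.
σ = (3.466 − 0.6419)/(0.4959 − (-1.881)) = 1.188.
μ = 0.6419 − (-1.881)·1.188 = 2.877.
CV = √(exp(σ²)−1) = √(exp(1.4118)−1) = 1.762.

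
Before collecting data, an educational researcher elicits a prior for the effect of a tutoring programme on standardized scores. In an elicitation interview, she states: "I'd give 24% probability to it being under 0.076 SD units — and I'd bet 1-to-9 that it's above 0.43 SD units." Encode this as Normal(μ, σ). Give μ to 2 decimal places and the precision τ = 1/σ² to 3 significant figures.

For Normal(μ,σ), the p-quantile is μ + z_p·σ. Here z_{0.24} = -0.7063, z_{0.9} = 1.282.
So 0.076 = μ − 0.7063σ and 0.43 = μ + 1.282σ.
Subtracting: σ = (0.43 − 0.076)/(1.282 − (-0.7063)) = 0.18.
Then μ = 0.076 − (-0.7063)·0.18 = 0.20.
Precision τ = 1/σ² = 1/0.1781² = 31.5.

μ = 0.20, τ = 31.5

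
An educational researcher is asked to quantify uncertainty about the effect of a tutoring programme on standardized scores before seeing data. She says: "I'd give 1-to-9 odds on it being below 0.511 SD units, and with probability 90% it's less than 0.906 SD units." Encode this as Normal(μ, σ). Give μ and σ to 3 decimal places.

μ = 0.709, σ = 0.154

The p-quantile of Normal(μ,σ) is μ + z_p·σ, with z_{0.1} = -1.282 and z_{0.9} = 1.282.
Eliminate σ: μ = (z₂·x₁ − z₁·x₂)/(z₂ − z₁) = (1.282·0.511 − (-1.282)·0.906)/2.563 = 0.709.
Then σ = (x₂ − x₁)/(z₂ − z₁) = (0.906 − 0.511)/2.563 = 0.154.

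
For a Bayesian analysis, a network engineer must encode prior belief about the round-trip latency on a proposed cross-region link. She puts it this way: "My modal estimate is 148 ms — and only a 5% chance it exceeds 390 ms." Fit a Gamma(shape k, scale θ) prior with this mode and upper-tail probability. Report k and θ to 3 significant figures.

Gamma(k,θ) with k>1 has mode (k−1)θ, so θ = 148/(k−1).
Need P(X < 390) = 0.95 with θ tied to k this way. Start at k = 2, θ = 148: P(X<390) ≈ 0.739.
Too low — raise k to concentrate. Iterating converges to k ≈ 3.87.
Then θ = 148/(3.87−1) ≈ 51.5.

k ≈ 3.87, θ ≈ 51.5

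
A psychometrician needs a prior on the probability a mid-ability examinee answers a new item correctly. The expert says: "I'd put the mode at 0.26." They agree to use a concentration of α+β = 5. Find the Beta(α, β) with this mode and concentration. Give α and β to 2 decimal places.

For α,β > 1 the Beta mode is (α−1)/(α+β−2). With α+β = 5, the mode is (α−1)/3.
Set (α−1)/3 = 0.26 → α = 1 + 0.26·3 = 1.78.
β = 5 − α = 3.22.

α = 1.78, β = 3.22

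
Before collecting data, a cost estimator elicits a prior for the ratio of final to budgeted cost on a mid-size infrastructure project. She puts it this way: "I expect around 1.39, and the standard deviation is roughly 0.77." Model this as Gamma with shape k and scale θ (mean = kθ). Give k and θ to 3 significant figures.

k ≈ 3.26, θ ≈ 0.427

For Gamma(k, scale θ): mean = kθ, variance = kθ², so CV = 1/√k.
CV = SD/mean = 0.77/1.39 = 0.554, hence k = 1/CV² = 3.26.
Then θ = mean/k = 1.39/3.26 = 0.427.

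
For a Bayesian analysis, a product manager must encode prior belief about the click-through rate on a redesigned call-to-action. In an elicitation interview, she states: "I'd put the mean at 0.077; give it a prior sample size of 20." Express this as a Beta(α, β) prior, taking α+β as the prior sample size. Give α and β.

Under the effective-sample-size interpretation, Beta(α, β) has prior mean α/(α+β) and prior sample size α+β.
So α+β = 20 and α/(α+β) = 0.077, giving α = 0.077·20 = 1.54 and β = 20 − 1.54 = 18.46.

α = 1.54, β = 18.46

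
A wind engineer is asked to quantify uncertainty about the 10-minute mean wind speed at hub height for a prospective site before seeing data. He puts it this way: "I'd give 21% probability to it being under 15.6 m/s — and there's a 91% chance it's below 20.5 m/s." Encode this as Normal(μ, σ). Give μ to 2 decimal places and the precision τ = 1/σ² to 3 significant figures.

μ = 17.44, τ = 0.192

For Normal(μ,σ), the p-quantile is μ + z_p·σ. Here z_{0.21} = -0.8064, z_{0.91} = 1.341.
So 15.6 = μ − 0.8064σ and 20.5 = μ + 1.341σ.
Subtracting: σ = (20.5 − 15.6)/(1.341 − (-0.8064)) = 2.28.
Then μ = 15.6 − (-0.8064)·2.28 = 17.44.
Precision τ = 1/σ² = 1/2.282² = 0.192.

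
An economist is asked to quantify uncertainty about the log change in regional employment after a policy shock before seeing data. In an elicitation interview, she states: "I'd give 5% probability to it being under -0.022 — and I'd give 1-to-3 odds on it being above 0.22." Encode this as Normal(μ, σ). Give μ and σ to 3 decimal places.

For Normal(μ,σ), the p-quantile is μ + z_p·σ. Here z_{0.05} = -1.645, z_{0.75} = 0.6745.
So -0.022 = μ − 1.645σ and 0.22 = μ + 0.6745σ.
Subtracting: σ = (0.22 − -0.022)/(0.6745 − (-1.645)) = 0.104.
Then μ = -0.022 − (-1.645)·0.104 = 0.150.

μ = 0.150, σ = 0.104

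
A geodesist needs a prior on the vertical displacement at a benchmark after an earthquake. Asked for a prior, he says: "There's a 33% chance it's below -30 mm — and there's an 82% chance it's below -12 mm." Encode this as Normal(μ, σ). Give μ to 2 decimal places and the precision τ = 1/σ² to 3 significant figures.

For Normal(μ,σ), the p-quantile is μ + z_p·σ. Here z_{0.33} = -0.4399, z_{0.82} = 0.9154.
So -30 = μ − 0.4399σ and -12 = μ + 0.9154σ.
Subtracting: σ = (-12 − -30)/(0.9154 − (-0.4399)) = 13.28.
Then μ = -30 − (-0.4399)·13.28 = -24.16.
Precision τ = 1/σ² = 1/13.28² = 0.00567.

μ = -24.16, τ = 0.00567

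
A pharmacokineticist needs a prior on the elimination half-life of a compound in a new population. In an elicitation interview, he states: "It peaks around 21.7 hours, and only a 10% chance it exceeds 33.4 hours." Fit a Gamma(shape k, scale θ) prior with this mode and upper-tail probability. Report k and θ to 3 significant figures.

k ≈ 11, θ ≈ 2.16

Gamma(k,θ) with k>1 has mode (k−1)θ, so θ = 21.7/(k−1).
Need P(X < 33.4) = 0.9 with θ tied to k this way. Start at k = 2, θ = 21.7: P(X<33.4) ≈ 0.455.
Too low — raise k to concentrate. Iterating converges to k ≈ 11.
Then θ = 21.7/(11−1) ≈ 2.16.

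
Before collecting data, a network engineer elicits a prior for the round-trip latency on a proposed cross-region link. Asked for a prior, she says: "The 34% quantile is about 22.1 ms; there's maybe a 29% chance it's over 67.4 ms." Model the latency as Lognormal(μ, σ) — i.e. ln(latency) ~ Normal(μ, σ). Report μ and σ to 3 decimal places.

μ ≈ 3.572, σ ≈ 1.154

If T ~ Lognormal(μ,σ) then ln T ~ Normal(μ,σ), so the p-quantile of ln T is μ + z_p·σ.
ln(22.1) = 3.096 and ln(67.4) = 4.211; z_{0.34} = -0.4125, z_{0.71} = 0.5534.
σ = (4.211 − 3.096)/(0.5534 − (-0.4125)) = 1.154.
μ = 3.096 − (-0.4125)·1.154 = 3.572.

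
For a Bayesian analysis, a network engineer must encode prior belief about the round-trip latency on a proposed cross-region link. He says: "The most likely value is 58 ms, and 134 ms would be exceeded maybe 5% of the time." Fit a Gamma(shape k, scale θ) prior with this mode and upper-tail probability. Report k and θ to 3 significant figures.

Gamma(k,θ) with k>1 has mode (k−1)θ, so θ = 58/(k−1).
Need P(X < 134) = 0.95 with θ tied to k this way. Start at k = 2, θ = 58: P(X<134) ≈ 0.672.
Too low — raise k to concentrate. Iterating converges to k ≈ 4.91.
Then θ = 58/(4.91−1) ≈ 14.9.

k ≈ 4.91, θ ≈ 14.9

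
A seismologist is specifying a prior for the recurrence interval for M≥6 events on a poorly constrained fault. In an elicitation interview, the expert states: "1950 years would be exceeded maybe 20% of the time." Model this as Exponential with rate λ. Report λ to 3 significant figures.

λ ≈ 0.000825

P(T > 1950.0) = e^(−λ·1950.0) = 0.2, so λ = −ln(0.2)/1950.0 = 0.000825.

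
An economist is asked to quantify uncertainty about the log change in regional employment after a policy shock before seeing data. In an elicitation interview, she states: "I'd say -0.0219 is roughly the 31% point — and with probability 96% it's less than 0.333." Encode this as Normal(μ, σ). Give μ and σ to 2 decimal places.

μ = 0.06, σ = 0.16

For Normal(μ,σ), the p-quantile is μ + z_p·σ. Here z_{0.31} = -0.4959, z_{0.96} = 1.751.
So -0.0219 = μ − 0.4959σ and 0.333 = μ + 1.751σ.
Subtracting: σ = (0.333 − -0.0219)/(1.751 − (-0.4959)) = 0.16.
Then μ = -0.0219 − (-0.4959)·0.16 = 0.06.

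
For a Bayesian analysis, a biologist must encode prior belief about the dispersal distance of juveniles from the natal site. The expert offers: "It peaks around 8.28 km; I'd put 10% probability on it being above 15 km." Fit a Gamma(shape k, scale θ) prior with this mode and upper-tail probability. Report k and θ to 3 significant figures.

Gamma(k,θ) with k>1 has mode (k−1)θ, so θ = 8.28/(k−1).
Need P(X < 15) = 0.9 with θ tied to k this way. Start at k = 2, θ = 8.28: P(X<15) ≈ 0.541.
Too low — raise k to concentrate. Iterating converges to k ≈ 6.4.
Then θ = 8.28/(6.4−1) ≈ 1.53.

k ≈ 6.4, θ ≈ 1.53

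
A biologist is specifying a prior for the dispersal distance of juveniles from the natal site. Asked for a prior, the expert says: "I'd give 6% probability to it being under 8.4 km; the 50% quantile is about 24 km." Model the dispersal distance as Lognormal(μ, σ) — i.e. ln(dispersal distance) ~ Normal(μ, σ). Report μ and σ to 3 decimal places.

μ ≈ 3.178, σ ≈ 0.675

If T ~ Lognormal(μ,σ) then ln T ~ Normal(μ,σ), so the p-quantile of ln T is μ + z_p·σ.
ln(8.4) = 2.128 and ln(24) = 3.178; z_{0.06} = -1.555, z_{0.5} = 0.
σ = (3.178 − 2.128)/(0 − (-1.555)) = 0.675.
μ = 2.128 − (-1.555)·0.675 = 3.178.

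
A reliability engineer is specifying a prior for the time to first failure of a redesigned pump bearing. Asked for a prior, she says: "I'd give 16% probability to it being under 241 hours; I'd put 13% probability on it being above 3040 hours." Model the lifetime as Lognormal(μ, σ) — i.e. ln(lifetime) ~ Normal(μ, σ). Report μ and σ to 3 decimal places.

If T ~ Lognormal(μ,σ) then ln T ~ Normal(μ,σ), so the p-quantile of ln T is μ + z_p·σ.
ln(241) = 5.485 and ln(3040) = 8.02; z_{0.16} = -0.9945, z_{0.87} = 1.126.
σ = (8.02 − 5.485)/(1.126 − (-0.9945)) = 1.195.
μ = 5.485 − (-0.9945)·1.195 = 6.673.

μ ≈ 6.673, σ ≈ 1.195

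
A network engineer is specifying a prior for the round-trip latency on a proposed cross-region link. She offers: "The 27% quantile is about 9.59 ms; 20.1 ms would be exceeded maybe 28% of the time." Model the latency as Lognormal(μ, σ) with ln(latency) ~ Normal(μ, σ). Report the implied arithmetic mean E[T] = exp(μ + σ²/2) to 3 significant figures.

E[T] ≈ 17 ms

If T ~ Lognormal(μ,σ) then ln T ~ Normal(μ,σ), so the p-quantile of ln T is μ + z_p·σ.
ln(9.59) = 2.261 and ln(20.1) = 3.001; z_{0.27} = -0.6128, z_{0.72} = 0.5828.
σ = (3.001 − 2.261)/(0.5828 − (-0.6128)) = 0.619.
μ = 2.261 − (-0.6128)·0.619 = 2.640.
E[T] = exp(μ + σ²/2) = exp(2.640 + 0.1915) = 17 ms.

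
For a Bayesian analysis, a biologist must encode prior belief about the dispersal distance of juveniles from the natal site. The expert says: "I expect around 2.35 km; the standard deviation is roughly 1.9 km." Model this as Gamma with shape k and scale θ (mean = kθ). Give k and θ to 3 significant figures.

For Gamma(k, scale θ): mean = kθ, variance = kθ², so CV = 1/√k.
CV = SD/mean = 1.9/2.35 = 0.8085, hence k = 1/CV² = 1.53.
Then θ = mean/k = 2.35/1.53 = 1.54.

k ≈ 1.53, θ ≈ 1.54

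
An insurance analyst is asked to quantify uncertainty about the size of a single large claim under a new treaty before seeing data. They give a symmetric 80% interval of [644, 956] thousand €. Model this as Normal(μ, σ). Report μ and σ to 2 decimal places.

μ = 800.00, σ = 121.73

A symmetric 80% interval runs μ ± z·σ with z = 1.282.
Half-width = 156, so σ = 156/1.282 = 121.73.
μ is the interval midpoint, 800.00.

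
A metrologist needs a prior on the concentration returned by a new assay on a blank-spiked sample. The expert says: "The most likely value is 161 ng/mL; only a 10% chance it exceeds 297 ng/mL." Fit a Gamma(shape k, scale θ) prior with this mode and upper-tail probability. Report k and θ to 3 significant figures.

Gamma(k,θ) with k>1 has mode (k−1)θ, so θ = 161/(k−1).
Need P(X < 297) = 0.9 with θ tied to k this way. Start at k = 2, θ = 161: P(X<297) ≈ 0.550.
Too low — raise k to concentrate. Iterating converges to k ≈ 6.09.
Then θ = 161/(6.09−1) ≈ 31.6.

k ≈ 6.09, θ ≈ 31.6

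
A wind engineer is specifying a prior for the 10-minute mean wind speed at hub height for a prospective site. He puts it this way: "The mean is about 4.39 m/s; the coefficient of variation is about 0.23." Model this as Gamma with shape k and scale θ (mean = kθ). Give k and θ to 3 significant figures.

k ≈ 18.9, θ ≈ 0.232

For Gamma(k, scale θ): mean = kθ, variance = kθ², so CV = 1/√k.
CV = 0.23, hence k = 1/CV² = 18.9.
Then θ = mean/k = 4.39/18.9 = 0.232.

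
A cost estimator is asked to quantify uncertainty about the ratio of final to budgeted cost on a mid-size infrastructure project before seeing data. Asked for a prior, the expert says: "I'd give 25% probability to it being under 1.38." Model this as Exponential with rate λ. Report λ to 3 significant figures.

P(T < 1.38) = 1 − e^(−λ·1.38) = 0.25, so λ = −ln(1−0.25)/1.38 = −ln(0.75)/1.38 = 0.208.

λ ≈ 0.208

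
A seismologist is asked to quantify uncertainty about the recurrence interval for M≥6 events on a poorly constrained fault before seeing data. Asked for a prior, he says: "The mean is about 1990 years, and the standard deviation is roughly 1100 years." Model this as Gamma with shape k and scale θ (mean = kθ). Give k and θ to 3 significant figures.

k ≈ 3.27, θ ≈ 608

For Gamma(k, scale θ): mean = kθ, variance = kθ², so CV = 1/√k.
CV = SD/mean = 1100/1990 = 0.5528, hence k = 1/CV² = 3.27.
Then θ = mean/k = 1990/3.27 = 608.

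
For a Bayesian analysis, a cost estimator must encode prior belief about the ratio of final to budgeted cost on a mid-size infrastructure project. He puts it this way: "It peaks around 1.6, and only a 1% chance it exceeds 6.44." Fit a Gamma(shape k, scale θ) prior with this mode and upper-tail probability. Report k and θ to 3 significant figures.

k ≈ 3.15, θ ≈ 0.744

Gamma(k,θ) with k>1 has mode (k−1)θ, so θ = 1.6/(k−1).
Need P(X < 6.44) = 0.99 with θ tied to k this way. Start at k = 2, θ = 1.6: P(X<6.44) ≈ 0.910.
Too low — raise k to concentrate. Iterating converges to k ≈ 3.15.
Then θ = 1.6/(3.15−1) ≈ 0.744.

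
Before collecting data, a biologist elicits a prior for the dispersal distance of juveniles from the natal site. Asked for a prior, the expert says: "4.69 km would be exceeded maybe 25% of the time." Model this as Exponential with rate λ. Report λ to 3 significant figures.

λ ≈ 0.296

P(T > 4.69) = e^(−λ·4.69) = 0.25, so λ = −ln(0.25)/4.69 = 0.296.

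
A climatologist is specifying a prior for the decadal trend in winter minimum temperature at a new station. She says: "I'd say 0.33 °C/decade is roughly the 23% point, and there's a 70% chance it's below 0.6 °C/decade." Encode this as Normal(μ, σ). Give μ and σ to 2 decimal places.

μ = 0.49, σ = 0.21

The p-quantile of Normal(μ,σ) is μ + z_p·σ, with z_{0.23} = -0.7388 and z_{0.7} = 0.5244.
Eliminate σ: μ = (z₂·x₁ − z₁·x₂)/(z₂ − z₁) = (0.5244·0.33 − (-0.7388)·0.6)/1.263 = 0.49.
Then σ = (x₂ − x₁)/(z₂ − z₁) = (0.6 − 0.33)/1.263 = 0.21.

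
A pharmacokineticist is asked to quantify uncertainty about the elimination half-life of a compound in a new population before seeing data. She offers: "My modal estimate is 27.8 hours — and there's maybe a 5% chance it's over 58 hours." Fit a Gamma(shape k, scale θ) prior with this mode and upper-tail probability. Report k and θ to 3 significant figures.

k ≈ 6.11, θ ≈ 5.44

Gamma(k,θ) with k>1 has mode (k−1)θ, so θ = 27.8/(k−1).
Need P(X < 58) = 0.95 with θ tied to k this way. Start at k = 2, θ = 27.8: P(X<58) ≈ 0.617.
Too low — raise k to concentrate. Iterating converges to k ≈ 6.11.
Then θ = 27.8/(6.11−1) ≈ 5.44.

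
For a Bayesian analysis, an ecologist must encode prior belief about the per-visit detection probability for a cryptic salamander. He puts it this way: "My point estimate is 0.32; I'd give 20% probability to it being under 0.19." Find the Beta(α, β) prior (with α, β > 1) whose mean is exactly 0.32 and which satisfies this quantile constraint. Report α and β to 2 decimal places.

With mean 0.32 fixed, write α = 0.32s, β = 0.68s where s = α+β.
Need P(θ < 0.19) = 0.2 under Beta(0.32s, 0.68s). Normal approximation: (q−m)/√(m(1−m)/s) ≈ z_{0.2} = -0.842, so s ≈ 0.32·0.68·(-0.842)²/(0.19−0.32)² = 9.1.
At s = 9.1: P(θ<0.19) ≈ 0.206. Adjusting to match 0.2 gives s ≈ 9.47.
So α = 0.32·9.47 ≈ 3.03, β = 0.68·9.47 ≈ 6.44.

α ≈ 3.03, β ≈ 6.44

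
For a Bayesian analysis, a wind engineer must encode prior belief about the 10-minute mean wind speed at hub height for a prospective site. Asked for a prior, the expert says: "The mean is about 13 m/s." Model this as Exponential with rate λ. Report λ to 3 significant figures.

λ ≈ 0.0769

Exponential mean = 1/λ, so λ = 1/13.0 = 0.0769.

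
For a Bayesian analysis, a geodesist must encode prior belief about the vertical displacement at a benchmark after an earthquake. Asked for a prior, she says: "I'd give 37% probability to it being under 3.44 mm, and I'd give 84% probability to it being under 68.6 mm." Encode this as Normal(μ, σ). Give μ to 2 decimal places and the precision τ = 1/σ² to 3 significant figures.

For Normal(μ,σ), the p-quantile is μ + z_p·σ. Here z_{0.37} = -0.3319, z_{0.84} = 0.9945.
So 3.44 = μ − 0.3319σ and 68.6 = μ + 0.9945σ.
Subtracting: σ = (68.6 − 3.44)/(0.9945 − (-0.3319)) = 49.13.
Then μ = 3.44 − (-0.3319)·49.13 = 19.74.
Precision τ = 1/σ² = 1/49.13² = 0.000414.

μ = 19.74, τ = 0.000414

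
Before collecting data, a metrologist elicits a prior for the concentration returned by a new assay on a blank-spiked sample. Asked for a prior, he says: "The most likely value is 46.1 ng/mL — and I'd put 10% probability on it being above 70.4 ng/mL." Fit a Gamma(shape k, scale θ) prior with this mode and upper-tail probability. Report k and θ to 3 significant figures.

Gamma(k,θ) with k>1 has mode (k−1)θ, so θ = 46.1/(k−1).
Need P(X < 70.4) = 0.9 with θ tied to k this way. Start at k = 2, θ = 46.1: P(X<70.4) ≈ 0.451.
Too low — raise k to concentrate. Iterating converges to k ≈ 11.4.
Then θ = 46.1/(11.4−1) ≈ 4.43.

k ≈ 11.4, θ ≈ 4.43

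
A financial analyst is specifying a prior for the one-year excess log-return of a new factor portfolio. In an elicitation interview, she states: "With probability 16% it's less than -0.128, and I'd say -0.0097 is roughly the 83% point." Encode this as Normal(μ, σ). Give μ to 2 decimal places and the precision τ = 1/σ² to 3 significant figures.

For Normal(μ,σ), the p-quantile is μ + z_p·σ. Here z_{0.16} = -0.9945, z_{0.83} = 0.9542.
So -0.128 = μ − 0.9945σ and -0.0097 = μ + 0.9542σ.
Subtracting: σ = (-0.0097 − -0.128)/(0.9542 − (-0.9945)) = 0.06.
Then μ = -0.128 − (-0.9945)·0.06 = -0.07.
Precision τ = 1/σ² = 1/0.06071² = 271.

μ = -0.07, τ = 271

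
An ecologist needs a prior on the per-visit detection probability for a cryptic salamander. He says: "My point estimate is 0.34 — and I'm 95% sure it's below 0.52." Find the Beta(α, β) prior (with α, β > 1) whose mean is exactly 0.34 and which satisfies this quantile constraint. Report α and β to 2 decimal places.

With mean 0.34 fixed, write α = 0.34s, β = 0.66s where s = α+β.
Need P(θ < 0.52) = 0.95 under Beta(0.34s, 0.66s). Normal approximation: (q−m)/√(m(1−m)/s) ≈ z_{0.95} = 1.64, so s ≈ 0.34·0.66·(1.64)²/(0.52−0.34)² = 18.7.
At s = 18.7: P(θ<0.52) ≈ 0.945. Adjusting to match 0.95 gives s ≈ 19.85.
So α = 0.34·19.85 ≈ 6.75, β = 0.66·19.85 ≈ 13.10.

α ≈ 6.75, β ≈ 13.10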